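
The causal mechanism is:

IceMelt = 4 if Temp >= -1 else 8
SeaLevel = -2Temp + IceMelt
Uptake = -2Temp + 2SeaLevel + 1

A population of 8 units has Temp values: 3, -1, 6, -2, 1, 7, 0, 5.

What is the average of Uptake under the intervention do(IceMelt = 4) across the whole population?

The intervention sets IceMelt=4 in all 8 units regardless of Temp. Recomputing Uptake per unit gives -9, 15, -27, 21, 3, -33, 9, -21; average -5.25.

-5.25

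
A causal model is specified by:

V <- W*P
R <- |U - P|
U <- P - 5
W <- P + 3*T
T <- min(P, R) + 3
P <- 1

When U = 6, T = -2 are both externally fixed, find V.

The joint intervention fixes U = 6, T = -2, removing each variable's own equation.
W = P + 3*T  [with P=1, T=-2]  = -5
V = W*P  [with W=-5, P=1]  = -5

-5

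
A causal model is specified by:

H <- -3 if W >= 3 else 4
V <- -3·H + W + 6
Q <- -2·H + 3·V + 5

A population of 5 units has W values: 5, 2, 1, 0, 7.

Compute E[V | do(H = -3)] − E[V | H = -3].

Every unit gets H=-3 under the intervention. V values become 20, 17, 16, 15, 22; E[V|do(H=-3)] = 18.
Observing H=-3 restricts to units where H's equation naturally yields -3: W ∈ {5, 7}. In that subpopulation V = 20, 22, mean 21.
Difference = 18 − 21 = -3.

-3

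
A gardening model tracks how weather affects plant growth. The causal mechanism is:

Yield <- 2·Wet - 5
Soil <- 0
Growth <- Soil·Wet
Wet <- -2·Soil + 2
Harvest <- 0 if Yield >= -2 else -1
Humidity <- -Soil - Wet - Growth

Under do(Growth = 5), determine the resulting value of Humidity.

The intervention breaks the incoming arrows to Growth: Growth <- Soil·Wet no longer applies, and Growth = 5.
Wet = -2·Soil + 2  [with Soil=0]  = 2
Humidity = -Soil - Wet - Growth  [with Soil=0, Wet=2, Growth=5]  = -7

-7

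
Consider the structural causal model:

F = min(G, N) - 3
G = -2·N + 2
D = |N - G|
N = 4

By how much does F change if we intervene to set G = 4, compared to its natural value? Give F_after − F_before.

10

Under do(G=4), the mechanism G = -2·N + 2 is discarded; G is fixed at 4.
F = min(G, N) - 3  [with G=4, N=4]  = 1
Without intervention: G = -2·N + 2  [with N=4]  = -6; F = min(G, N) - 3  [with G=-6, N=4]  = -9.
Change = 1 − (-9) = 10.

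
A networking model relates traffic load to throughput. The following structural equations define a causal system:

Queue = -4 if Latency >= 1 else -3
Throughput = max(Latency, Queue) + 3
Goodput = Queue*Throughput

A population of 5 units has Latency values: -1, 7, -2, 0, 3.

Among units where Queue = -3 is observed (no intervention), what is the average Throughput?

2

Conditioning on Queue=-3 selects the 3 unit(s) with Latency ∈ {-1, -2, 0}. Their Throughput values: 2, 1, 3. Mean = 2.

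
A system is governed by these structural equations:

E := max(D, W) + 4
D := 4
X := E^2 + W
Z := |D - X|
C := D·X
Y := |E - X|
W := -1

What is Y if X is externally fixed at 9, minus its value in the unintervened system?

The intervention breaks the incoming arrows to X: X := E^2 + W no longer applies, and X = 9.
E = max(D, W) + 4  [with D=4, W=-1]  = 8
Y = |E - X|  [with E=8, X=9]  = 1
Without intervention: E = max(D, W) + 4  [with D=4, W=-1]  = 8; X = E^2 + W  [with E=8, W=-1]  = 63; Y = |E - X|  [with E=8, X=63]  = 55.
Change = 1 − 55 = -54.

-54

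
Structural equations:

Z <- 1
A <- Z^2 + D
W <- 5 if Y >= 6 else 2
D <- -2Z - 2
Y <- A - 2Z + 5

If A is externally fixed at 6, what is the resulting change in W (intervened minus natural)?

do(A=6) replaces the equation A <- Z^2 + D with the constant A = 6.
Y = A - 2Z + 5  [with A=6, Z=1]  = 9
W = 5 if Y >= 6 else 2  [with Y=9]  = 5
Without intervention: D = -2Z - 2  [with Z=1]  = -4; A = Z^2 + D  [with Z=1, D=-4]  = -3; Y = A - 2Z + 5  [with A=-3, Z=1]  = 0; W = 5 if Y >= 6 else 2  [with Y=0]  = 2.
Change = 5 − 2 = 3.

3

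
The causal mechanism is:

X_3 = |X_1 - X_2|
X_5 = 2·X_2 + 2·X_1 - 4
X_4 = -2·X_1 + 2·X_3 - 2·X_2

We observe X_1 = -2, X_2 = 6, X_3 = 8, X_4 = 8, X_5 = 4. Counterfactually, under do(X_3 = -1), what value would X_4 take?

The intervention breaks the incoming arrows to X_3: X_3 = |X_1 - X_2| no longer applies, and X_3 = -1.
X_4 = -2·X_1 + 2·X_3 - 2·X_2  [with X_1=-2, X_3=-1, X_2=6]  = -10

-10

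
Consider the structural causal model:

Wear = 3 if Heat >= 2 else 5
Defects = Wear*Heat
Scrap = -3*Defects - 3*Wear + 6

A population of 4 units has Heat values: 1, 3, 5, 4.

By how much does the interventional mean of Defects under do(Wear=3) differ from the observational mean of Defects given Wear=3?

-2.25

Every unit gets Wear=3 under the intervention. Defects values become 3, 9, 15, 12; E[Defects|do(Wear=3)] = 9.75.
E[Defects|Wear=3] averages over only the 3 units with Wear=3 (Heat = 3, 5, 4): Defects = 9, 15, 12, mean 12.
Difference = 9.75 − 12 = -2.25.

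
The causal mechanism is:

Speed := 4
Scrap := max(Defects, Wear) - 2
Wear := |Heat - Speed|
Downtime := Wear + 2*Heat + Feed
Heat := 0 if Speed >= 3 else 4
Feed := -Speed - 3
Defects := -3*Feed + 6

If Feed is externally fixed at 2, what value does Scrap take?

2

Under do(Feed=2), the mechanism Feed := -Speed - 3 is discarded; Feed is fixed at 2.
Heat = 0 if Speed >= 3 else 4  [with Speed=4]  = 0
Wear = |Heat - Speed|  [with Heat=0, Speed=4]  = 4
Defects = -3*Feed + 6  [with Feed=2]  = 0
Scrap = max(Defects, Wear) - 2  [with Defects=0, Wear=4]  = 2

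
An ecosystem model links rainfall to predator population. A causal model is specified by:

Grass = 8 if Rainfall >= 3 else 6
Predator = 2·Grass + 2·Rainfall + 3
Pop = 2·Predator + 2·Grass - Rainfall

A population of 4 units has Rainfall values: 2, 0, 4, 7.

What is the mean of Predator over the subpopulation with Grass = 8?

30

E[Predator|Grass=8] averages over only the 2 units with Grass=8 (Rainfall = 4, 7): Predator = 27, 33, mean 30.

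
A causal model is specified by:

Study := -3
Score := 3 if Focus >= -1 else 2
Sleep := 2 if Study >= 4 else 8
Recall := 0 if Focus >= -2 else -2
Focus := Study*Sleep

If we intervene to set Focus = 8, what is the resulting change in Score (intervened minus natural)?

The intervention breaks the incoming arrows to Focus: Focus := Study*Sleep no longer applies, and Focus = 8.
Score = 3 if Focus >= -1 else 2  [with Focus=8]  = 3
Without intervention: Sleep = 2 if Study >= 4 else 8  [with Study=-3]  = 8; Focus = Study*Sleep  [with Study=-3, Sleep=8]  = -24; Score = 3 if Focus >= -1 else 2  [with Focus=-24]  = 2.
Change = 3 − 2 = 1.

1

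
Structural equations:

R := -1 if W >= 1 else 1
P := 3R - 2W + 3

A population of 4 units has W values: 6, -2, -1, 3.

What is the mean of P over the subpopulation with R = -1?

-9

Conditioning on R=-1 selects the 2 unit(s) with W ∈ {6, 3}. Their P values: -12, -6. Mean = -9.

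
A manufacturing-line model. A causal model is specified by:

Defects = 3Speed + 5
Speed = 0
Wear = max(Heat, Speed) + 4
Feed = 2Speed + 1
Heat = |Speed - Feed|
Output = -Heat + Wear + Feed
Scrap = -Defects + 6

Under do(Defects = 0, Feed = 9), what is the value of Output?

13

Setting Defects = 0, Feed = 9 by intervention discards those variables' equations.
Heat = |Speed - Feed|  [with Speed=0, Feed=9]  = 9
Wear = max(Heat, Speed) + 4  [with Heat=9, Speed=0]  = 13
Output = -Heat + Wear + Feed  [with Heat=9, Wear=13, Feed=9]  = 13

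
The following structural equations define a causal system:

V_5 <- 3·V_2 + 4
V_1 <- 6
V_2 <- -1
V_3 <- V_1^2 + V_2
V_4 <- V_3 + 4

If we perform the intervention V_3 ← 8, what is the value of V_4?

The intervention breaks the incoming arrows to V_3: V_3 <- V_1^2 + V_2 no longer applies, and V_3 = 8.
V_4 = V_3 + 4  [with V_3=8]  = 12

12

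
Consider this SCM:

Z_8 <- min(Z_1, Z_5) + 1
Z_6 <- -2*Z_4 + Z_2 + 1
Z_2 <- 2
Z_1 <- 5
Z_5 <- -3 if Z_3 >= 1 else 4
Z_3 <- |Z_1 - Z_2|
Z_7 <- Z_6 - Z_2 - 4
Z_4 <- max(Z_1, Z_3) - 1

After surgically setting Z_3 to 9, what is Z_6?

-13

The intervention breaks the incoming arrows to Z_3: Z_3 <- |Z_1 - Z_2| no longer applies, and Z_3 = 9.
Z_4 = max(Z_1, Z_3) - 1  [with Z_1=5, Z_3=9]  = 8
Z_6 = -2*Z_4 + Z_2 + 1  [with Z_4=8, Z_2=2]  = -13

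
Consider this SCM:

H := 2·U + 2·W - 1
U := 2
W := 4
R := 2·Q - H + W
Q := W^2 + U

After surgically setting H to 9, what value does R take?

Intervening sets H = 9 and removes its equation (H := 2·U + 2·W - 1).
Q = W^2 + U  [with W=4, U=2]  = 18
R = 2·Q - H + W  [with Q=18, H=9, W=4]  = 31

31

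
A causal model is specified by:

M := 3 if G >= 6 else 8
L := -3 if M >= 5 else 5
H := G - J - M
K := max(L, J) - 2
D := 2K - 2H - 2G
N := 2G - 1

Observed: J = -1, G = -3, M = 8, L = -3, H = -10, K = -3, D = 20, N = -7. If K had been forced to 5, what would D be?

36

Intervening sets K = 5 and removes its equation (K := max(L, J) - 2).
M = 3 if G >= 6 else 8  [with G=-3]  = 8
H = G - J - M  [with G=-3, J=-1, M=8]  = -10
D = 2K - 2H - 2G  [with K=5, H=-10, G=-3]  = 36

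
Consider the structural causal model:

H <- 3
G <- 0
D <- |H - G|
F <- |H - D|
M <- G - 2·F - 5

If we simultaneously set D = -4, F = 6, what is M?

-17

Setting D = -4, F = 6 by intervention discards those variables' equations.
M = G - 2·F - 5  [with G=0, F=6]  = -17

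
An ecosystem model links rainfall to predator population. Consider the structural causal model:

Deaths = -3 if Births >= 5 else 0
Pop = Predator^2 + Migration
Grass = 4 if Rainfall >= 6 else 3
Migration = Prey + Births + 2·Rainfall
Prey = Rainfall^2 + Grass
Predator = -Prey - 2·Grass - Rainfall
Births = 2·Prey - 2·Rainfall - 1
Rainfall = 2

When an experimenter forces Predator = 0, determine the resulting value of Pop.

do(Predator=0) replaces the equation Predator = -Prey - 2·Grass - Rainfall with the constant Predator = 0.
Grass = 4 if Rainfall >= 6 else 3  [with Rainfall=2]  = 3
Prey = Rainfall^2 + Grass  [with Rainfall=2, Grass=3]  = 7
Births = 2·Prey - 2·Rainfall - 1  [with Prey=7, Rainfall=2]  = 9
Migration = Prey + Births + 2·Rainfall  [with Prey=7, Births=9, Rainfall=2]  = 20
Pop = Predator^2 + Migration  [with Predator=0, Migration=20]  = 20

20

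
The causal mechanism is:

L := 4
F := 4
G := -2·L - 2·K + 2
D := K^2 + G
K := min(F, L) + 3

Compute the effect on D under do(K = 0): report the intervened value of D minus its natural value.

-35

do(K=0) replaces the equation K := min(F, L) + 3 with the constant K = 0.
G = -2·L - 2·K + 2  [with L=4, K=0]  = -6
D = K^2 + G  [with K=0, G=-6]  = -6
Without intervention: K = min(F, L) + 3  [with F=4, L=4]  = 7; G = -2·L - 2·K + 2  [with L=4, K=7]  = -20; D = K^2 + G  [with K=7, G=-20]  = 29.
Change = -6 − 29 = -35.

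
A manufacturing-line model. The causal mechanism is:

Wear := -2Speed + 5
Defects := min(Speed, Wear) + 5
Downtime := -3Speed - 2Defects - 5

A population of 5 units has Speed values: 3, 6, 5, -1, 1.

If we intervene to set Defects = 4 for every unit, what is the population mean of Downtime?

-21.4

The intervention sets Defects=4 in all 5 units regardless of Speed. Recomputing Downtime per unit gives -22, -31, -28, -10, -16; average -21.4.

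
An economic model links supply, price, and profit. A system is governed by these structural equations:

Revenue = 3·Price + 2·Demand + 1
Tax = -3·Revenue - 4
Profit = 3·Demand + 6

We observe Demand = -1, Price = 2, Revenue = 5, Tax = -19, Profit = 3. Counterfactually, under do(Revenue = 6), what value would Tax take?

The intervention breaks the incoming arrows to Revenue: Revenue = 3·Price + 2·Demand + 1 no longer applies, and Revenue = 6.
Tax = -3·Revenue - 4  [with Revenue=6]  = -22

-22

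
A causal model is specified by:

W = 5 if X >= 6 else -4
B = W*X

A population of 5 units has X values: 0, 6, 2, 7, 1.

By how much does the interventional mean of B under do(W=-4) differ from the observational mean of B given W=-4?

-8.8

Under do(W=-4), W's equation is replaced by W=-4 for every unit. Per-unit B: 0, -24, -8, -28, -4. Mean = -12.8.
Observing W=-4 restricts to units where W's equation naturally yields -4: X ∈ {0, 2, 1}. In that subpopulation B = 0, -8, -4, mean -4.
Difference = -12.8 − (-4) = -8.8.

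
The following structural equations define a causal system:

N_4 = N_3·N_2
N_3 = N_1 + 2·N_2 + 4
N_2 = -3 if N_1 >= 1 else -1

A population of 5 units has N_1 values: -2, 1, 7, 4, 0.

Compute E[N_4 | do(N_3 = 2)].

Under do(N_3=2), N_3's equation is replaced by N_3=2 for every unit. Per-unit N_4: -2, -6, -6, -6, -2. Mean = -4.4.

-4.4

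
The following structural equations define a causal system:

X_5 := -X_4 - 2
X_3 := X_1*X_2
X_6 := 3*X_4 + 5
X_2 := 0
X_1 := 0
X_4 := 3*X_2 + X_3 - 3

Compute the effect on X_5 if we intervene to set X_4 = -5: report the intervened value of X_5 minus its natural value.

Intervening sets X_4 = -5 and removes its equation (X_4 := 3*X_2 + X_3 - 3).
X_5 = -X_4 - 2  [with X_4=-5]  = 3
Without intervention: X_3 = X_1*X_2  [with X_1=0, X_2=0]  = 0; X_4 = 3*X_2 + X_3 - 3  [with X_2=0, X_3=0]  = -3; X_5 = -X_4 - 2  [with X_4=-3]  = 1.
Change = 3 − 1 = 2.

2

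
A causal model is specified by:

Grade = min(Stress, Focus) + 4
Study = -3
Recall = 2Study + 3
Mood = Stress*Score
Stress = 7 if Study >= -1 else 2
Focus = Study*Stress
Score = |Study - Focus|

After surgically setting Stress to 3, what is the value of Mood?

18

do(Stress=3) replaces the equation Stress = 7 if Study >= -1 else 2 with the constant Stress = 3.
Focus = Study*Stress  [with Study=-3, Stress=3]  = -9
Score = |Study - Focus|  [with Study=-3, Focus=-9]  = 6
Mood = Stress*Score  [with Stress=3, Score=6]  = 18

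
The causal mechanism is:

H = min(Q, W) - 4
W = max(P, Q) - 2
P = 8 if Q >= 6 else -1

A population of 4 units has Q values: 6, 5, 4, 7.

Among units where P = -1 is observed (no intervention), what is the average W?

2.5

E[W|P=-1] averages over only the 2 units with P=-1 (Q = 5, 4): W = 3, 2, mean 2.5.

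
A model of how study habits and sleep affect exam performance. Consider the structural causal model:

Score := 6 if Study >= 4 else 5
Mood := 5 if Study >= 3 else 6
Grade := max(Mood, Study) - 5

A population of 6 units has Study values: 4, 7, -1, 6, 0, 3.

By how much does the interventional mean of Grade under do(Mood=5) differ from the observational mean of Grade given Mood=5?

-0.25

The intervention sets Mood=5 in all 6 units regardless of Study. Recomputing Grade per unit gives 0, 2, 0, 1, 0, 0; average 0.5.
Observing Mood=5 restricts to units where Mood's equation naturally yields 5: Study ∈ {4, 7, 6, 3}. In that subpopulation Grade = 0, 2, 1, 0, mean 0.75.
Difference = 0.5 − 0.75 = -0.25.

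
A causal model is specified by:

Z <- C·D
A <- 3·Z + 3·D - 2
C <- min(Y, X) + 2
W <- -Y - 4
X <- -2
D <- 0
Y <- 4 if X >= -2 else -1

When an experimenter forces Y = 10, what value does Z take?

0

The intervention breaks the incoming arrows to Y: Y <- 4 if X >= -2 else -1 no longer applies, and Y = 10.
C = min(Y, X) + 2  [with Y=10, X=-2]  = 0
Z = C·D  [with C=0, D=0]  = 0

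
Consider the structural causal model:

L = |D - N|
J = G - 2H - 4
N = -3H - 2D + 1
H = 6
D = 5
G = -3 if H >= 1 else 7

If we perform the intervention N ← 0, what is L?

5

The intervention breaks the incoming arrows to N: N = -3H - 2D + 1 no longer applies, and N = 0.
L = |D - N|  [with D=5, N=0]  = 5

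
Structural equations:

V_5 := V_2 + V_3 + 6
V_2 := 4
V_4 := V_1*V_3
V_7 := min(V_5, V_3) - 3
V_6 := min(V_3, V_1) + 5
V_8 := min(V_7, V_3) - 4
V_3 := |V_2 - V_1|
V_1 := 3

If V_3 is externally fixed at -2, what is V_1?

3

Under do(V_3=-2), the mechanism V_3 := |V_2 - V_1| is discarded; V_3 is fixed at -2.
V_1 is not downstream of the intervention, so its value is determined by the original equations.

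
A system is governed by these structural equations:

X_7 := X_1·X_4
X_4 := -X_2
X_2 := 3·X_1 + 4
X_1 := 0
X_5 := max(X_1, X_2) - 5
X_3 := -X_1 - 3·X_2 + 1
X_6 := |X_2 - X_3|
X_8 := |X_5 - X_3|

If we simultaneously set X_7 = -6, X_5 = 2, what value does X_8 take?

13

Under do(X_7 = -6, X_5 = 2), each intervened variable's structural equation is replaced by its fixed value.
X_2 = 3·X_1 + 4  [with X_1=0]  = 4
X_3 = -X_1 - 3·X_2 + 1  [with X_1=0, X_2=4]  = -11
X_8 = |X_5 - X_3|  [with X_5=2, X_3=-11]  = 13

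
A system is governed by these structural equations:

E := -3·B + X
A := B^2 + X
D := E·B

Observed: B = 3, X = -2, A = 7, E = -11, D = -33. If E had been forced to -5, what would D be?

-15

Intervening sets E = -5 and removes its equation (E := -3·B + X).
D = E·B  [with E=-5, B=3]  = -15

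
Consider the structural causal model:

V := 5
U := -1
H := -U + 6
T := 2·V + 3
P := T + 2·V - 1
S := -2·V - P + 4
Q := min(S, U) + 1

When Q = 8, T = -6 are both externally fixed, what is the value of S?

Setting Q = 8, T = -6 by intervention discards those variables' equations.
P = T + 2·V - 1  [with T=-6, V=5]  = 3
S = -2·V - P + 4  [with V=5, P=3]  = -9

-9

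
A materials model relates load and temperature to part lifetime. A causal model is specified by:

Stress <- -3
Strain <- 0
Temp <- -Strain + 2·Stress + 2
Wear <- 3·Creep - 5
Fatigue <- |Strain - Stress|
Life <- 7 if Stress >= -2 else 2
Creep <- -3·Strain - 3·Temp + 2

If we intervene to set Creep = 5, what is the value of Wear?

Intervening sets Creep = 5 and removes its equation (Creep <- -3·Strain - 3·Temp + 2).
Wear = 3·Creep - 5  [with Creep=5]  = 10

10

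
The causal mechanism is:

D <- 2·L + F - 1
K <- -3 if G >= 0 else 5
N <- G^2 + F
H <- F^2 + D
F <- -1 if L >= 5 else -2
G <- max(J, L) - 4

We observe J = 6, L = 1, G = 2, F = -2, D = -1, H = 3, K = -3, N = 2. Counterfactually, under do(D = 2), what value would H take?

6

The intervention breaks the incoming arrows to D: D <- 2·L + F - 1 no longer applies, and D = 2.
F = -1 if L >= 5 else -2  [with L=1]  = -2
H = F^2 + D  [with F=-2, D=2]  = 6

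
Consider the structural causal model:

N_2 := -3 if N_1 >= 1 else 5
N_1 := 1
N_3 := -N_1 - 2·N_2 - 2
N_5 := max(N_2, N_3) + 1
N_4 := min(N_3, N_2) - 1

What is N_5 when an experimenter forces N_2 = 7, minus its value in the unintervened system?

do(N_2=7) replaces the equation N_2 := -3 if N_1 >= 1 else 5 with the constant N_2 = 7.
N_3 = -N_1 - 2·N_2 - 2  [with N_1=1, N_2=7]  = -17
N_5 = max(N_2, N_3) + 1  [with N_2=7, N_3=-17]  = 8
Without intervention: N_2 = -3 if N_1 >= 1 else 5  [with N_1=1]  = -3; N_3 = -N_1 - 2·N_2 - 2  [with N_1=1, N_2=-3]  = 3; N_5 = max(N_2, N_3) + 1  [with N_2=-3, N_3=3]  = 4.
Change = 8 − 4 = 4.

4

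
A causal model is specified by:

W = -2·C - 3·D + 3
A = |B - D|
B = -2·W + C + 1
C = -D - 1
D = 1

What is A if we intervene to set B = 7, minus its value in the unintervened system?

Intervening sets B = 7 and removes its equation (B = -2·W + C + 1).
A = |B - D|  [with B=7, D=1]  = 6
Without intervention: C = -D - 1  [with D=1]  = -2; W = -2·C - 3·D + 3  [with C=-2, D=1]  = 4; B = -2·W + C + 1  [with W=4, C=-2]  = -9; A = |B - D|  [with B=-9, D=1]  = 10.
Change = 6 − 10 = -4.

-4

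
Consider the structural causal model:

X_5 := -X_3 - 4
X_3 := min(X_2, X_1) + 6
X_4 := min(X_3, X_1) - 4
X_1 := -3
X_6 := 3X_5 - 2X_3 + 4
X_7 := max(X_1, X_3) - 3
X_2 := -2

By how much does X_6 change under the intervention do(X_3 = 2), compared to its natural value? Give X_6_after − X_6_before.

The intervention breaks the incoming arrows to X_3: X_3 := min(X_2, X_1) + 6 no longer applies, and X_3 = 2.
X_5 = -X_3 - 4  [with X_3=2]  = -6
X_6 = 3X_5 - 2X_3 + 4  [with X_5=-6, X_3=2]  = -18
Without intervention: X_3 = min(X_2, X_1) + 6  [with X_2=-2, X_1=-3]  = 3; X_5 = -X_3 - 4  [with X_3=3]  = -7; X_6 = 3X_5 - 2X_3 + 4  [with X_5=-7, X_3=3]  = -23.
Change = -18 − (-23) = 5.

5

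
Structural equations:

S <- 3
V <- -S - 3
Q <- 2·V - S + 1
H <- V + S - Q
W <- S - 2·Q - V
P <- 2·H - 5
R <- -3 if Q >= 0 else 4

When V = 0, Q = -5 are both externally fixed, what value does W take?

Under do(V = 0, Q = -5), each intervened variable's structural equation is replaced by its fixed value.
W = S - 2·Q - V  [with S=3, Q=-5, V=0]  = 13

13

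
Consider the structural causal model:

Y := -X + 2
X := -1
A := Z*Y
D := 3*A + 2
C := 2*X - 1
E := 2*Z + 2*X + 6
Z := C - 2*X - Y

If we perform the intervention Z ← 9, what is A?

27

Intervening sets Z = 9 and removes its equation (Z := C - 2*X - Y).
Y = -X + 2  [with X=-1]  = 3
A = Z*Y  [with Z=9, Y=3]  = 27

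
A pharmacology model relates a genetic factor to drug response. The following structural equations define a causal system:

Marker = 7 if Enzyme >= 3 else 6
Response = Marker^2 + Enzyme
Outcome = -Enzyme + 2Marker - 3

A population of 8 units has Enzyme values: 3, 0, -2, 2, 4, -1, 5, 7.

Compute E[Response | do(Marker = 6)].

Under do(Marker=6), Marker's equation is replaced by Marker=6 for every unit. Per-unit Response: 39, 36, 34, 38, 40, 35, 41, 43. Mean = 38.25.

38.25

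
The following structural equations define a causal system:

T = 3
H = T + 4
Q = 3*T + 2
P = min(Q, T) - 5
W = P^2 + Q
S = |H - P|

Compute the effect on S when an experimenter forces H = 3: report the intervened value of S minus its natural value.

Under do(H=3), the mechanism H = T + 4 is discarded; H is fixed at 3.
Q = 3*T + 2  [with T=3]  = 11
P = min(Q, T) - 5  [with Q=11, T=3]  = -2
S = |H - P|  [with H=3, P=-2]  = 5
Without intervention: H = T + 4  [with T=3]  = 7; Q = 3*T + 2  [with T=3]  = 11; P = min(Q, T) - 5  [with Q=11, T=3]  = -2; S = |H - P|  [with H=7, P=-2]  = 9.
Change = 5 − 9 = -4.

-4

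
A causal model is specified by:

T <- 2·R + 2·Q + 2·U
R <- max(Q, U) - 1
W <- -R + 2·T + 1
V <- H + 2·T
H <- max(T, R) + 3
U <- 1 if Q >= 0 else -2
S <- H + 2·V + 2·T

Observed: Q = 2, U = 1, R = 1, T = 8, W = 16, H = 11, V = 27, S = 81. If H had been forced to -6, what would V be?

10

Intervening sets H = -6 and removes its equation (H <- max(T, R) + 3).
U = 1 if Q >= 0 else -2  [with Q=2]  = 1
R = max(Q, U) - 1  [with Q=2, U=1]  = 1
T = 2·R + 2·Q + 2·U  [with R=1, Q=2, U=1]  = 8
V = H + 2·T  [with H=-6, T=8]  = 10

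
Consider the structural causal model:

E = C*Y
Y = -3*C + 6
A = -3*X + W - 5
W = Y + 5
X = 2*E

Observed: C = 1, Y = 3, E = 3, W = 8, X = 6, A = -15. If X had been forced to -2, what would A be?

The intervention breaks the incoming arrows to X: X = 2*E no longer applies, and X = -2.
Y = -3*C + 6  [with C=1]  = 3
W = Y + 5  [with Y=3]  = 8
A = -3*X + W - 5  [with X=-2, W=8]  = 9

9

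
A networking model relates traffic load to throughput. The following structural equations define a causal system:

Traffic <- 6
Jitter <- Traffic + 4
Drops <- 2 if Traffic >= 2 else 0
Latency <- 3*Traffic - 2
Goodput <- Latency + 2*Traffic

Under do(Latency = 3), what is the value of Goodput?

do(Latency=3) replaces the equation Latency <- 3*Traffic - 2 with the constant Latency = 3.
Goodput = Latency + 2*Traffic  [with Latency=3, Traffic=6]  = 15

15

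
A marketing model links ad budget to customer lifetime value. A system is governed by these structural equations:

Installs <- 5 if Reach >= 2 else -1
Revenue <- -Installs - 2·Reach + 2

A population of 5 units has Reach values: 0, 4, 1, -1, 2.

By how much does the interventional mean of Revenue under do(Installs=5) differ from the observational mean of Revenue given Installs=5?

do(Installs=5) breaks Installs's dependence on Reach. With Installs=5 fixed, Revenue across the units is -3, -11, -5, -1, -7, mean -5.4.
Conditioning on Installs=5 selects the 2 unit(s) with Reach ∈ {4, 2}. Their Revenue values: -11, -7. Mean = -9.
Difference = -5.4 − (-9) = 3.6.

3.6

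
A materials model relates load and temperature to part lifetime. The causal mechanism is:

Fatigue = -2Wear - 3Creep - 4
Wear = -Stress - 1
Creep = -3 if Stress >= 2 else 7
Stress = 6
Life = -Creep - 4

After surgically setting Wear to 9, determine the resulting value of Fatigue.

The intervention breaks the incoming arrows to Wear: Wear = -Stress - 1 no longer applies, and Wear = 9.
Creep = -3 if Stress >= 2 else 7  [with Stress=6]  = -3
Fatigue = -2Wear - 3Creep - 4  [with Wear=9, Creep=-3]  = -13

-13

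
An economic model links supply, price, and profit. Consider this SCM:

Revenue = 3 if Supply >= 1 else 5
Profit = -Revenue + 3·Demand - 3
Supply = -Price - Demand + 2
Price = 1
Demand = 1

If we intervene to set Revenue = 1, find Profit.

Intervening sets Revenue = 1 and removes its equation (Revenue = 3 if Supply >= 1 else 5).
Profit = -Revenue + 3·Demand - 3  [with Revenue=1, Demand=1]  = -1

-1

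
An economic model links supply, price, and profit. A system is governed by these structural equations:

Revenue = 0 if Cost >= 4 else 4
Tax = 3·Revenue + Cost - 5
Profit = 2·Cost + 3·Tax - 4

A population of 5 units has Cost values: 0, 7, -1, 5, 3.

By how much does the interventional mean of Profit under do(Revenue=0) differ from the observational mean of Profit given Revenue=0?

Every unit gets Revenue=0 under the intervention. Profit values become -19, 16, -24, 6, -4; E[Profit|do(Revenue=0)] = -5.
Conditioning on Revenue=0 selects the 2 unit(s) with Cost ∈ {7, 5}. Their Profit values: 16, 6. Mean = 11.
Difference = -5 − 11 = -16.

-16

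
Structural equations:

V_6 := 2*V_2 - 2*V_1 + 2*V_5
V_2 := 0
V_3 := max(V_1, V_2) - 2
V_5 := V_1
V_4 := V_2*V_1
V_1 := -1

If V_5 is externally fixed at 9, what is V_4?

The intervention breaks the incoming arrows to V_5: V_5 := V_1 no longer applies, and V_5 = 9.
Since V_4 is not a descendant of the intervened variable, it is unaffected.
V_4 = V_2*V_1  [with V_2=0, V_1=-1]  = 0

0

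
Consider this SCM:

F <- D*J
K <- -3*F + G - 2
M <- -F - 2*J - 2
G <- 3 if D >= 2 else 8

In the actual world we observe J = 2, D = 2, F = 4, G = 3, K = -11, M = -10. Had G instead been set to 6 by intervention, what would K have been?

-8

Intervening sets G = 6 and removes its equation (G <- 3 if D >= 2 else 8).
F = D*J  [with D=2, J=2]  = 4
K = -3*F + G - 2  [with F=4, G=6]  = -8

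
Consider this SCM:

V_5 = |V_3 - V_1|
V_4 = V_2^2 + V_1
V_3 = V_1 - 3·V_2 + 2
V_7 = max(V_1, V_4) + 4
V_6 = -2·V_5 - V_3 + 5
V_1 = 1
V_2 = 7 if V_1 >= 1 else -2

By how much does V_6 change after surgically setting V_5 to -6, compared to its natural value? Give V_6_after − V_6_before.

50

The intervention breaks the incoming arrows to V_5: V_5 = |V_3 - V_1| no longer applies, and V_5 = -6.
V_2 = 7 if V_1 >= 1 else -2  [with V_1=1]  = 7
V_3 = V_1 - 3·V_2 + 2  [with V_1=1, V_2=7]  = -18
V_6 = -2·V_5 - V_3 + 5  [with V_5=-6, V_3=-18]  = 35
Without intervention: V_2 = 7 if V_1 >= 1 else -2  [with V_1=1]  = 7; V_3 = V_1 - 3·V_2 + 2  [with V_1=1, V_2=7]  = -18; V_5 = |V_3 - V_1|  [with V_3=-18, V_1=1]  = 19; V_6 = -2·V_5 - V_3 + 5  [with V_5=19, V_3=-18]  = -15.
Change = 35 − (-15) = 50.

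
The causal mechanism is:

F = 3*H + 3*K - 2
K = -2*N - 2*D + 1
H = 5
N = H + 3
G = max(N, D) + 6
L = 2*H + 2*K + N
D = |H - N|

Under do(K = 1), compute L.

Under do(K=1), the mechanism K = -2*N - 2*D + 1 is discarded; K is fixed at 1.
N = H + 3  [with H=5]  = 8
L = 2*H + 2*K + N  [with H=5, K=1, N=8]  = 20

20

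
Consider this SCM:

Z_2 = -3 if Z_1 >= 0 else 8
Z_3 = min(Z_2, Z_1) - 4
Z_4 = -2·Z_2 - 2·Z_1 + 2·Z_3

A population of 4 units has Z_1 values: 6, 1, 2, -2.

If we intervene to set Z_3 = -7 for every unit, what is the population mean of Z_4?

-17

do(Z_3=-7) breaks Z_3's dependence on Z_1. With Z_3=-7 fixed, Z_4 across the units is -20, -10, -12, -26, mean -17.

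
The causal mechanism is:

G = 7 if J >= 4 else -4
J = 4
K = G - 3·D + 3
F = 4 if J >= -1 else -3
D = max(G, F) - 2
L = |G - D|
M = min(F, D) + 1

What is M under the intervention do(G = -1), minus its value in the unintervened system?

-2

The intervention breaks the incoming arrows to G: G = 7 if J >= 4 else -4 no longer applies, and G = -1.
F = 4 if J >= -1 else -3  [with J=4]  = 4
D = max(G, F) - 2  [with G=-1, F=4]  = 2
M = min(F, D) + 1  [with F=4, D=2]  = 3
Without intervention: F = 4 if J >= -1 else -3  [with J=4]  = 4; G = 7 if J >= 4 else -4  [with J=4]  = 7; D = max(G, F) - 2  [with G=7, F=4]  = 5; M = min(F, D) + 1  [with F=4, D=5]  = 5.
Change = 3 − 5 = -2.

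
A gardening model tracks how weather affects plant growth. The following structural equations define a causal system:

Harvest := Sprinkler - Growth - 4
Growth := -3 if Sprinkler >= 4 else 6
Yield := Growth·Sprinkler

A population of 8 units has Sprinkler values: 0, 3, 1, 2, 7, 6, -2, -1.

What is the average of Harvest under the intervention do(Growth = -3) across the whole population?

Every unit gets Growth=-3 under the intervention. Harvest values become -1, 2, 0, 1, 6, 5, -3, -2; E[Harvest|do(Growth=-3)] = 1.

1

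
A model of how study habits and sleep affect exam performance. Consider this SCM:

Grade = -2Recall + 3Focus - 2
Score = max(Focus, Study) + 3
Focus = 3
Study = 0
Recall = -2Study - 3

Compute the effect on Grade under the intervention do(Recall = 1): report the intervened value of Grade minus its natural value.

Intervening sets Recall = 1 and removes its equation (Recall = -2Study - 3).
Grade = -2Recall + 3Focus - 2  [with Recall=1, Focus=3]  = 5
Without intervention: Recall = -2Study - 3  [with Study=0]  = -3; Grade = -2Recall + 3Focus - 2  [with Recall=-3, Focus=3]  = 13.
Change = 5 − 13 = -8.

-8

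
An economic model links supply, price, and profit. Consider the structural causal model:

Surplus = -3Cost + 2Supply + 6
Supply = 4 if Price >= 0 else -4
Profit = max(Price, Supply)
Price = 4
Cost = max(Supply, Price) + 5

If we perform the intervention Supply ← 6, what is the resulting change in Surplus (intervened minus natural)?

-2

do(Supply=6) replaces the equation Supply = 4 if Price >= 0 else -4 with the constant Supply = 6.
Cost = max(Supply, Price) + 5  [with Supply=6, Price=4]  = 11
Surplus = -3Cost + 2Supply + 6  [with Cost=11, Supply=6]  = -15
Without intervention: Supply = 4 if Price >= 0 else -4  [with Price=4]  = 4; Cost = max(Supply, Price) + 5  [with Supply=4, Price=4]  = 9; Surplus = -3Cost + 2Supply + 6  [with Cost=9, Supply=4]  = -13.
Change = -15 − (-13) = -2.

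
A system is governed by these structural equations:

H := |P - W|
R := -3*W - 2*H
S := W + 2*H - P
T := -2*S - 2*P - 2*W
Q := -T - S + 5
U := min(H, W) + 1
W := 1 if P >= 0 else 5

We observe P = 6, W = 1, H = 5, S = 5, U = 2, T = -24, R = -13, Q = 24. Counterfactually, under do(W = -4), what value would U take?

-3

do(W=-4) replaces the equation W := 1 if P >= 0 else 5 with the constant W = -4.
H = |P - W|  [with P=6, W=-4]  = 10
U = min(H, W) + 1  [with H=10, W=-4]  = -3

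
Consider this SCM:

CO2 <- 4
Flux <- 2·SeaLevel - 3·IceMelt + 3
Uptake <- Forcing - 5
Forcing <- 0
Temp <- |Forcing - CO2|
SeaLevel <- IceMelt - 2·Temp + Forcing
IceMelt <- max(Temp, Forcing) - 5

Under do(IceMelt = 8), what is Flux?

Under do(IceMelt=8), the mechanism IceMelt <- max(Temp, Forcing) - 5 is discarded; IceMelt is fixed at 8.
Temp = |Forcing - CO2|  [with Forcing=0, CO2=4]  = 4
SeaLevel = IceMelt - 2·Temp + Forcing  [with IceMelt=8, Temp=4, Forcing=0]  = 0
Flux = 2·SeaLevel - 3·IceMelt + 3  [with SeaLevel=0, IceMelt=8]  = -21

-21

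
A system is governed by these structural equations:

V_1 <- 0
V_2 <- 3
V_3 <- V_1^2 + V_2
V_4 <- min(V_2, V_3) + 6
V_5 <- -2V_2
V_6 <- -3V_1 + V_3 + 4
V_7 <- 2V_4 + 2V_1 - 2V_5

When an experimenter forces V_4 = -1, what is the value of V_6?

Under do(V_4=-1), the mechanism V_4 <- min(V_2, V_3) + 6 is discarded; V_4 is fixed at -1.
Since V_6 is not a descendant of the intervened variable, it is unaffected.
V_3 = V_1^2 + V_2  [with V_1=0, V_2=3]  = 3
V_6 = -3V_1 + V_3 + 4  [with V_1=0, V_3=3]  = 7

7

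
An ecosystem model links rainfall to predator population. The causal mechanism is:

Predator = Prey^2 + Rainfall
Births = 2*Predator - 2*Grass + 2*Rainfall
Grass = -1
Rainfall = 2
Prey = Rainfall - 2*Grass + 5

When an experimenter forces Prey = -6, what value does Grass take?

-1

Under do(Prey=-6), the mechanism Prey = Rainfall - 2*Grass + 5 is discarded; Prey is fixed at -6.
Since Grass is not a descendant of the intervened variable, it is unaffected.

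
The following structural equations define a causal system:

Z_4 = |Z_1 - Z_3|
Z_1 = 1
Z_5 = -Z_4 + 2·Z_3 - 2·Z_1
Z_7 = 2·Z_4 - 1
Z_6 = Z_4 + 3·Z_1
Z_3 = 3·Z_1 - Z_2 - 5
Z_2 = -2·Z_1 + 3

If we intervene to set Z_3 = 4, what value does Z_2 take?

Under do(Z_3=4), the mechanism Z_3 = 3·Z_1 - Z_2 - 5 is discarded; Z_3 is fixed at 4.
Since Z_2 is not a descendant of the intervened variable, it is unaffected.
Z_2 = -2·Z_1 + 3  [with Z_1=1]  = 1

1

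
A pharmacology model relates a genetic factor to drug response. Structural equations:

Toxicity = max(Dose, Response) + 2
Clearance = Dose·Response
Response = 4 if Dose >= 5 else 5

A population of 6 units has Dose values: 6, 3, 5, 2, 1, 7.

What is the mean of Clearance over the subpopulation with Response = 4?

24

Observing Response=4 restricts to units where Response's equation naturally yields 4: Dose ∈ {6, 5, 7}. In that subpopulation Clearance = 24, 20, 28, mean 24.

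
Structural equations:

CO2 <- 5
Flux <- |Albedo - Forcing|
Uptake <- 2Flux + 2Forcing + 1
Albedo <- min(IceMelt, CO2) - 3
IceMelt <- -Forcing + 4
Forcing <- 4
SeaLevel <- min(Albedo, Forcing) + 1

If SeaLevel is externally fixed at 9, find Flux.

7

The intervention breaks the incoming arrows to SeaLevel: SeaLevel <- min(Albedo, Forcing) + 1 no longer applies, and SeaLevel = 9.
Since Flux is not a descendant of the intervened variable, it is unaffected.
IceMelt = -Forcing + 4  [with Forcing=4]  = 0
Albedo = min(IceMelt, CO2) - 3  [with IceMelt=0, CO2=5]  = -3
Flux = |Albedo - Forcing|  [with Albedo=-3, Forcing=4]  = 7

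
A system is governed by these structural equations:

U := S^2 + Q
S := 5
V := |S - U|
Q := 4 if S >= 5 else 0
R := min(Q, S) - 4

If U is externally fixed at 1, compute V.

4

Intervening sets U = 1 and removes its equation (U := S^2 + Q).
V = |S - U|  [with S=5, U=1]  = 4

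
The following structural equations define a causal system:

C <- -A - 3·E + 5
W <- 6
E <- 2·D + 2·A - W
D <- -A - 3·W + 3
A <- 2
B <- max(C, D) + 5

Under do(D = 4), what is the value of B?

The intervention breaks the incoming arrows to D: D <- -A - 3·W + 3 no longer applies, and D = 4.
E = 2·D + 2·A - W  [with D=4, A=2, W=6]  = 6
C = -A - 3·E + 5  [with A=2, E=6]  = -15
B = max(C, D) + 5  [with C=-15, D=4]  = 9

9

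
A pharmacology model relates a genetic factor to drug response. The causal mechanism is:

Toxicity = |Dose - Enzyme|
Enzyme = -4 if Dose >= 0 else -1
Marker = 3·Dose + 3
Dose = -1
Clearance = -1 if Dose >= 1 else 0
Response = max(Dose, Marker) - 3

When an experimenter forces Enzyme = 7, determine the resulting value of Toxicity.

8

do(Enzyme=7) replaces the equation Enzyme = -4 if Dose >= 0 else -1 with the constant Enzyme = 7.
Toxicity = |Dose - Enzyme|  [with Dose=-1, Enzyme=7]  = 8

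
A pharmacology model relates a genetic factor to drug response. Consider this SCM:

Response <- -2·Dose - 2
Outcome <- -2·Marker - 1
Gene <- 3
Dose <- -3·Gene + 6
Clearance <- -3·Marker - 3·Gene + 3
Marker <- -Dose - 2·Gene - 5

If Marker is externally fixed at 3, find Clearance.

-15

do(Marker=3) replaces the equation Marker <- -Dose - 2·Gene - 5 with the constant Marker = 3.
Clearance = -3·Marker - 3·Gene + 3  [with Marker=3, Gene=3]  = -15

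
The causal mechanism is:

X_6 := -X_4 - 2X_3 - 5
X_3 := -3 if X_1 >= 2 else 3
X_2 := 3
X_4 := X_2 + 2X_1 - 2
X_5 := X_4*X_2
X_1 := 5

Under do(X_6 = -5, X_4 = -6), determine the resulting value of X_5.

Setting X_6 = -5, X_4 = -6 by intervention discards those variables' equations.
X_5 = X_4*X_2  [with X_4=-6, X_2=3]  = -18

-18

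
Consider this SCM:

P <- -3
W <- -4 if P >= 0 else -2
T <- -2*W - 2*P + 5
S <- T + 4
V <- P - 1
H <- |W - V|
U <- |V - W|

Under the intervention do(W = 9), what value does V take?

do(W=9) replaces the equation W <- -4 if P >= 0 else -2 with the constant W = 9.
Since V is not a descendant of the intervened variable, it is unaffected.
V = P - 1  [with P=-3]  = -4

-4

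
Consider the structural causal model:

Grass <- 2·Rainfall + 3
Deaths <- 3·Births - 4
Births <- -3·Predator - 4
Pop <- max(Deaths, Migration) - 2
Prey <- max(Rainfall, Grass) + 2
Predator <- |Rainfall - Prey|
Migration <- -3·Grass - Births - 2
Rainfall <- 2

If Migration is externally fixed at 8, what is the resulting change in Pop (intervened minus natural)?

do(Migration=8) replaces the equation Migration <- -3·Grass - Births - 2 with the constant Migration = 8.
Grass = 2·Rainfall + 3  [with Rainfall=2]  = 7
Prey = max(Rainfall, Grass) + 2  [with Rainfall=2, Grass=7]  = 9
Predator = |Rainfall - Prey|  [with Rainfall=2, Prey=9]  = 7
Births = -3·Predator - 4  [with Predator=7]  = -25
Deaths = 3·Births - 4  [with Births=-25]  = -79
Pop = max(Deaths, Migration) - 2  [with Deaths=-79, Migration=8]  = 6
Without intervention: Grass = 2·Rainfall + 3  [with Rainfall=2]  = 7; Prey = max(Rainfall, Grass) + 2  [with Rainfall=2, Grass=7]  = 9; Predator = |Rainfall - Prey|  [with Rainfall=2, Prey=9]  = 7; Births = -3·Predator - 4  [with Predator=7]  = -25; Deaths = 3·Births - 4  [with Births=-25]  = -79; Migration = -3·Grass - Births - 2  [with Grass=7, Births=-25]  = 2; Pop = max(Deaths, Migration) - 2  [with Deaths=-79, Migration=2]  = 0.
Change = 6 − 0 = 6.

6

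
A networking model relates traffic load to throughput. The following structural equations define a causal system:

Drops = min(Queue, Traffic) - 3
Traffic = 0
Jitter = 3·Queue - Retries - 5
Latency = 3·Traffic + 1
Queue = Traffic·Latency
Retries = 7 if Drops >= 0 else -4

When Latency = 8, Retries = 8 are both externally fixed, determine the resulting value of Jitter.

-13

Setting Latency = 8, Retries = 8 by intervention discards those variables' equations.
Queue = Traffic·Latency  [with Traffic=0, Latency=8]  = 0
Jitter = 3·Queue - Retries - 5  [with Queue=0, Retries=8]  = -13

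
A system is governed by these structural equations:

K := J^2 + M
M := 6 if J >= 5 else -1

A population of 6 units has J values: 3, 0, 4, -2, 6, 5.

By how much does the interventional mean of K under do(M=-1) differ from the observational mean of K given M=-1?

Under do(M=-1), M's equation is replaced by M=-1 for every unit. Per-unit K: 8, -1, 15, 3, 35, 24. Mean = 14.
Observing M=-1 restricts to units where M's equation naturally yields -1: J ∈ {3, 0, 4, -2}. In that subpopulation K = 8, -1, 15, 3, mean 6.25.
Difference = 14 − 6.25 = 7.75.

7.75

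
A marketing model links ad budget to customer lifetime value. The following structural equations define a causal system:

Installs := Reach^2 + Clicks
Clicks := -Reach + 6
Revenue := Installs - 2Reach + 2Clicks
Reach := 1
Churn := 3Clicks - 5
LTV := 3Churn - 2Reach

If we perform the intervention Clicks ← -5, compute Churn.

Under do(Clicks=-5), the mechanism Clicks := -Reach + 6 is discarded; Clicks is fixed at -5.
Churn = 3Clicks - 5  [with Clicks=-5]  = -20

-20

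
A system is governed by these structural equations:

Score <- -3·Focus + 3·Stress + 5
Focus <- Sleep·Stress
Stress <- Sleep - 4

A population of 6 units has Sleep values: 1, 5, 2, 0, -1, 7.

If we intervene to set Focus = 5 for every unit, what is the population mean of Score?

-15

Every unit gets Focus=5 under the intervention. Score values become -19, -7, -16, -22, -25, -1; E[Score|do(Focus=5)] = -15.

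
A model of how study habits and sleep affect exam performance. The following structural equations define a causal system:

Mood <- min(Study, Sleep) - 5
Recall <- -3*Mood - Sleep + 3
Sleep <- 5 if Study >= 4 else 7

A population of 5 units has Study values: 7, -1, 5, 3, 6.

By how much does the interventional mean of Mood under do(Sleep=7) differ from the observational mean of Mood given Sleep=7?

3

Every unit gets Sleep=7 under the intervention. Mood values become 2, -6, 0, -2, 1; E[Mood|do(Sleep=7)] = -1.
Conditioning on Sleep=7 selects the 2 unit(s) with Study ∈ {-1, 3}. Their Mood values: -6, -2. Mean = -4.
Difference = -1 − (-4) = 3.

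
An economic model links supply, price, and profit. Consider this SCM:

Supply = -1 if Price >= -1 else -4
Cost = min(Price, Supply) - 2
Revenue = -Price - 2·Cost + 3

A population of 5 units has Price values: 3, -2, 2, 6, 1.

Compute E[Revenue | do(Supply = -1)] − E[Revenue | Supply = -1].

do(Supply=-1) breaks Supply's dependence on Price. With Supply=-1 fixed, Revenue across the units is 6, 13, 7, 3, 8, mean 7.4.
Observing Supply=-1 restricts to units where Supply's equation naturally yields -1: Price ∈ {3, 2, 6, 1}. In that subpopulation Revenue = 6, 7, 3, 8, mean 6.
Difference = 7.4 − 6 = 1.4.

1.4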